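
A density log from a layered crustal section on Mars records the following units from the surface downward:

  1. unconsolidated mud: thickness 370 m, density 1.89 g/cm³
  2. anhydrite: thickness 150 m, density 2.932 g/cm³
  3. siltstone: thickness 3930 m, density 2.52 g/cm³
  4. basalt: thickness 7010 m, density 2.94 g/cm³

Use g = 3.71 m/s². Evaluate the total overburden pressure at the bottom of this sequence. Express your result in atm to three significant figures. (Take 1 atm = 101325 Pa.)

1160 atm

unconsolidated mud: 1890 kg/m³ × 3.71 m/s² × 370 m = 2.594×10^6 Pa = 25.60 atm
anhydrite: 2932 kg/m³ × 3.71 m/s² × 150 m = 1.632×10^6 Pa = 16.10 atm
siltstone: 2520 kg/m³ × 3.71 m/s² × 3930 m = 3.674×10^7 Pa = 362.6 atm
basalt: 2940 kg/m³ × 3.71 m/s² × 7010 m = 7.646×10^7 Pa = 754.6 atm
Total = 25.60 + 16.10 + 362.6 + 754.6 = 1158.9 atm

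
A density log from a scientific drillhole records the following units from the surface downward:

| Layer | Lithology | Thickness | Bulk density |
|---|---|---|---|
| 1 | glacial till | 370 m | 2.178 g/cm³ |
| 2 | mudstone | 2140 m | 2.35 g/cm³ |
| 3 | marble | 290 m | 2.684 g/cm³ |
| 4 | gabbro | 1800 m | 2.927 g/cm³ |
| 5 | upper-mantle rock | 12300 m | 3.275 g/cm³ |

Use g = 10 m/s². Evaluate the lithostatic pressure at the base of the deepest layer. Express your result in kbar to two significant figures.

glacial till: 2178 kg/m³ × 10 m/s² × 370 m = 8.059×10^6 Pa = 0.08059 kbar
mudstone: 2350 kg/m³ × 10 m/s² × 2140 m = 5.029×10^7 Pa = 0.5029 kbar
marble: 2684 kg/m³ × 10 m/s² × 290 m = 7.784×10^6 Pa = 0.07784 kbar
gabbro: 2927 kg/m³ × 10 m/s² × 1800 m = 5.269×10^7 Pa = 0.5269 kbar
upper-mantle rock: 3275 kg/m³ × 10 m/s² × 12300 m = 4.028×10^8 Pa = 4.028 kbar
Total = 0.08059 + 0.5029 + 0.07784 + 0.5269 + 4.028 = 5.2164 kbar

5.2 kbar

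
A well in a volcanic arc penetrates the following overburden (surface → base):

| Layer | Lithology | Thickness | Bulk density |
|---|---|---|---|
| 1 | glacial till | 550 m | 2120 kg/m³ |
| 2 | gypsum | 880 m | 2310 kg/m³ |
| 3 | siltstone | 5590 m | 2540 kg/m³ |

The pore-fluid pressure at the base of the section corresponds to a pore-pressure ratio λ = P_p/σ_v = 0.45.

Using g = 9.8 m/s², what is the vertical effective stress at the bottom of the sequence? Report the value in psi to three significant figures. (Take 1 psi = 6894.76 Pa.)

Overburden (lithostatic) stress σ_v:
glacial till: 2120 kg/m³ × 9.8 m/s² × 550 m = 1.143×10^7 Pa = 11.43 MPa
gypsum: 2310 kg/m³ × 9.8 m/s² × 880 m = 1.992×10^7 Pa = 19.92 MPa
siltstone: 2540 kg/m³ × 9.8 m/s² × 5590 m = 1.391×10^8 Pa = 139.1 MPa
Total = 11.43 + 19.92 + 139.1 = 170.49 MPa
Pore pressure P_p = λ·σ_v = 0.45 × 170.5 MPa = 76.72 MPa
Effective stress σ' = σ_v − P_p = 170.5 − 76.72 = 93.772 MPa = 13600 psi

13600 psi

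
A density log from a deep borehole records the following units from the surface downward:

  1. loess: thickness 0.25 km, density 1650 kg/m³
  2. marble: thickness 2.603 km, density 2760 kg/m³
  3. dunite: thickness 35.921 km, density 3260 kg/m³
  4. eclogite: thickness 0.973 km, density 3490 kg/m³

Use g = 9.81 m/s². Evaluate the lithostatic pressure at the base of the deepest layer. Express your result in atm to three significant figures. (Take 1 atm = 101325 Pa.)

12400 atm

loess: 1650 kg/m³ × 9.81 m/s² × 250 m = 4.047×10^6 Pa = 39.94 atm
marble: 2760 kg/m³ × 9.81 m/s² × 2603 m = 7.048×10^7 Pa = 695.6 atm
dunite: 3260 kg/m³ × 9.81 m/s² × 35921 m = 1.149×10^9 Pa = 11338 atm
eclogite: 3490 kg/m³ × 9.81 m/s² × 973 m = 3.331×10^7 Pa = 328.8 atm
Total = 39.94 + 695.6 + 11338 + 328.8 = 12402 atm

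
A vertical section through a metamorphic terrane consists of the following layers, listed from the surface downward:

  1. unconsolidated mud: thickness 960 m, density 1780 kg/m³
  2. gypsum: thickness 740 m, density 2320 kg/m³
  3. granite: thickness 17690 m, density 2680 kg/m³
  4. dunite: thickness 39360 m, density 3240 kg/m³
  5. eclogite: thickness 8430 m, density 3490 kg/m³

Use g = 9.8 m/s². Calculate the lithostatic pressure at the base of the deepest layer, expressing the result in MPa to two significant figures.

2000 MPa

unconsolidated mud: 1780 kg/m³ × 9.8 m/s² × 960 m = 1.675×10^7 Pa = 16.75 MPa
gypsum: 2320 kg/m³ × 9.8 m/s² × 740 m = 1.682×10^7 Pa = 16.82 MPa
granite: 2680 kg/m³ × 9.8 m/s² × 17690 m = 4.646×10^8 Pa = 464.6 MPa
dunite: 3240 kg/m³ × 9.8 m/s² × 39360 m = 1.250×10^9 Pa = 1250 MPa
eclogite: 3490 kg/m³ × 9.8 m/s² × 8430 m = 2.883×10^8 Pa = 288.3 MPa
Total = 16.75 + 16.82 + 464.6 + 1250 + 288.3 = 2036.3 MPa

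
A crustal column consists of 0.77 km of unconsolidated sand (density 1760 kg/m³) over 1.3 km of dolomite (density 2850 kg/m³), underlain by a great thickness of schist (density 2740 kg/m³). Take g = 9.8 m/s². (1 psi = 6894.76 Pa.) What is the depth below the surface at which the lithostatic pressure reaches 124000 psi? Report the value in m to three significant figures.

Pressure at base of upper layers: 1760×9.8×770 + 2850×9.8×1300 = 4.959×10^7 Pa = 7192 psi
Remaining pressure to be supplied by schist: 8.549×10^8 − 4.959×10^7 = 8.054×10^8 Pa
Additional depth in schist = 8.054×10^8 Pa / (2740 kg/m³ × 9.8 m/s²) = 29993 m
Total depth = 2070 m + 29993 m = 32063 m

32100 m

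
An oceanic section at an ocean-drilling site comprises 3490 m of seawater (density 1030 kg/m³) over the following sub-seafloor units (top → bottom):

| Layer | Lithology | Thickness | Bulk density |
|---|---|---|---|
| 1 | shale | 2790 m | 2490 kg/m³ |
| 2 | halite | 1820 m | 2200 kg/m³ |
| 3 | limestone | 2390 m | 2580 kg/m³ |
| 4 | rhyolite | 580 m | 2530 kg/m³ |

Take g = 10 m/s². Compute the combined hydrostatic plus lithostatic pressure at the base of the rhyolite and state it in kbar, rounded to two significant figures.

2.2 kbar

seawater: 1030 kg/m³ × 10 m/s² × 3490 m = 3.595×10^7 Pa = 0.3595 kbar
shale: 2490 kg/m³ × 10 m/s² × 2790 m = 6.947×10^7 Pa = 0.6947 kbar
halite: 2200 kg/m³ × 10 m/s² × 1820 m = 4.004×10^7 Pa = 0.4004 kbar
limestone: 2580 kg/m³ × 10 m/s² × 2390 m = 6.166×10^7 Pa = 0.6166 kbar
rhyolite: 2530 kg/m³ × 10 m/s² × 580 m = 1.467×10^7 Pa = 0.1467 kbar
Total = 0.3595 + 0.6947 + 0.4004 + 0.6166 + 0.1467 = 2.2179 kbar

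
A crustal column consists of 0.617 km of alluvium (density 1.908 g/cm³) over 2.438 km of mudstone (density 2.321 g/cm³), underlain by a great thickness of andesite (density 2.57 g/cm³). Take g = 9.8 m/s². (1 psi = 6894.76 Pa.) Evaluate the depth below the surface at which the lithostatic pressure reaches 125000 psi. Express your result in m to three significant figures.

34600 m

Pressure at base of upper layers: 1908×9.8×617 + 2321×9.8×2438 = 6.699×10^7 Pa = 9716 psi
Remaining pressure to be supplied by andesite: 8.618×10^8 − 6.699×10^7 = 7.949×10^8 Pa
Additional depth in andesite = 7.949×10^8 Pa / (2570 kg/m³ × 9.8 m/s²) = 31559 m
Total depth = 3055 m + 31559 m = 34614 m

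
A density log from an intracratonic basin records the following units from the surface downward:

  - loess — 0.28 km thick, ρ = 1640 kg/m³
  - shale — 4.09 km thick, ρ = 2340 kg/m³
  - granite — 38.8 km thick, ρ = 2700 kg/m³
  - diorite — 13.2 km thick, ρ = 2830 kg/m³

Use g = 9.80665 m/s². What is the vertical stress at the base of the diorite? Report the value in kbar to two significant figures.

loess: 1640 kg/m³ × 9.80665 m/s² × 280 m = 4.503×10^6 Pa = 0.04503 kbar
shale: 2340 kg/m³ × 9.80665 m/s² × 4090 m = 9.386×10^7 Pa = 0.9386 kbar
granite: 2700 kg/m³ × 9.80665 m/s² × 38800 m = 1.027×10^9 Pa = 10.27 kbar
diorite: 2830 kg/m³ × 9.80665 m/s² × 13200 m = 3.663×10^8 Pa = 3.663 kbar
Total = 0.04503 + 0.9386 + 10.27 + 3.663 = 14.920 kbar

15 kbar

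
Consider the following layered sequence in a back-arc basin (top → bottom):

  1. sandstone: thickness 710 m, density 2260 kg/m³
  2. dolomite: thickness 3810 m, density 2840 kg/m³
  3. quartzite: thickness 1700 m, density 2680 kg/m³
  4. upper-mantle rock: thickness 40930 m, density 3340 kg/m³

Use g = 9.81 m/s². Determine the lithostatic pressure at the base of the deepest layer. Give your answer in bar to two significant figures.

15000 bar

sandstone: 2260 kg/m³ × 9.81 m/s² × 710 m = 1.574×10^7 Pa = 157.4 bar
dolomite: 2840 kg/m³ × 9.81 m/s² × 3810 m = 1.061×10^8 Pa = 1061 bar
quartzite: 2680 kg/m³ × 9.81 m/s² × 1700 m = 4.469×10^7 Pa = 446.9 bar
upper-mantle rock: 3340 kg/m³ × 9.81 m/s² × 40930 m = 1.341×10^9 Pa = 13411 bar
Total = 157.4 + 1061 + 446.9 + 13411 = 15077 bar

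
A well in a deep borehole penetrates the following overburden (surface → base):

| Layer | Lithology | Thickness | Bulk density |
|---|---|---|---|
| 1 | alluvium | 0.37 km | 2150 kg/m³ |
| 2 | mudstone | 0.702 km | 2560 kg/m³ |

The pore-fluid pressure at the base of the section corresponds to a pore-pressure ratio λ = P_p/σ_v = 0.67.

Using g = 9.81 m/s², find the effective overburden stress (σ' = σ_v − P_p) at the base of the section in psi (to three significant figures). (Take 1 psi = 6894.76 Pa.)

Overburden (lithostatic) stress σ_v:
alluvium: 2150 kg/m³ × 9.81 m/s² × 370 m = 7.804×10^6 Pa = 7.804 MPa
mudstone: 2560 kg/m³ × 9.81 m/s² × 702 m = 1.763×10^7 Pa = 17.63 MPa
Total = 7.804 + 17.63 = 25.434 MPa
Pore pressure P_p = λ·σ_v = 0.67 × 25.43 MPa = 17.04 MPa
Effective stress σ' = σ_v − P_p = 25.43 − 17.04 = 8.3931 MPa = 1217.3 psi

1220 psi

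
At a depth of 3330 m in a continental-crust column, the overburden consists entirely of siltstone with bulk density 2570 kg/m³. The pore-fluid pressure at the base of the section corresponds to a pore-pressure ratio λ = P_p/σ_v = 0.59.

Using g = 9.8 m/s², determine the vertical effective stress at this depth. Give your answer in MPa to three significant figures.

34.4 MPa

Overburden (lithostatic) stress σ_v:
siltstone: 2570 kg/m³ × 9.8 m/s² × 3330 m = 8.387×10^7 Pa = 83.87 MPa
Pore pressure P_p = λ·σ_v = 0.59 × 83.87 MPa = 49.48 MPa
Effective stress σ' = σ_v − P_p = 83.87 − 49.48 = 34.386 MPa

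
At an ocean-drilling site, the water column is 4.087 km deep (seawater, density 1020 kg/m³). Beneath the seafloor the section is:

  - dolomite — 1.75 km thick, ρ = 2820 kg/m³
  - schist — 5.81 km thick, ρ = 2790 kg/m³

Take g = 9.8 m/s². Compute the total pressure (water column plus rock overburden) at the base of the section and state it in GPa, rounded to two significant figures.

0.25 GPa

seawater: 1020 kg/m³ × 9.8 m/s² × 4087 m = 4.085×10^7 Pa = 0.04085 GPa
dolomite: 2820 kg/m³ × 9.8 m/s² × 1750 m = 4.836×10^7 Pa = 0.04836 GPa
schist: 2790 kg/m³ × 9.8 m/s² × 5810 m = 1.589×10^8 Pa = 0.1589 GPa
Total = 0.04085 + 0.04836 + 0.1589 = 0.24807 GPa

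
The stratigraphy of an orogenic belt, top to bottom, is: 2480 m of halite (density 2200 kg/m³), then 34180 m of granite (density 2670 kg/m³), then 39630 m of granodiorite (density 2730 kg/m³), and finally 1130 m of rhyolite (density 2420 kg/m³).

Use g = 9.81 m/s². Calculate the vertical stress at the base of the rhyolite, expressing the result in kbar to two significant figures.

20 kbar

halite: 2200 kg/m³ × 9.81 m/s² × 2480 m = 5.352×10^7 Pa = 0.5352 kbar
granite: 2670 kg/m³ × 9.81 m/s² × 34180 m = 8.953×10^8 Pa = 8.953 kbar
granodiorite: 2730 kg/m³ × 9.81 m/s² × 39630 m = 1.061×10^9 Pa = 10.61 kbar
rhyolite: 2420 kg/m³ × 9.81 m/s² × 1130 m = 2.683×10^7 Pa = 0.2683 kbar
Total = 0.5352 + 8.953 + 10.61 + 0.2683 = 20.370 kbar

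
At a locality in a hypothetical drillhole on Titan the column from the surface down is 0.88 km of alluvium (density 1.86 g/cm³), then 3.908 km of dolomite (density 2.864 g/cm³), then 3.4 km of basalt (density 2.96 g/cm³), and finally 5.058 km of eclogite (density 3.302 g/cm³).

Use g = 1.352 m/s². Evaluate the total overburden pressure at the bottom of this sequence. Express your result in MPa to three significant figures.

alluvium: 1860 kg/m³ × 1.352 m/s² × 880 m = 2.213×10^6 Pa = 2.213 MPa
dolomite: 2864 kg/m³ × 1.352 m/s² × 3908 m = 1.513×10^7 Pa = 15.13 MPa
basalt: 2960 kg/m³ × 1.352 m/s² × 3400 m = 1.361×10^7 Pa = 13.61 MPa
eclogite: 3302 kg/m³ × 1.352 m/s² × 5058 m = 2.258×10^7 Pa = 22.58 MPa
Total = 2.213 + 15.13 + 13.61 + 22.58 = 53.532 MPa

53.5 MPa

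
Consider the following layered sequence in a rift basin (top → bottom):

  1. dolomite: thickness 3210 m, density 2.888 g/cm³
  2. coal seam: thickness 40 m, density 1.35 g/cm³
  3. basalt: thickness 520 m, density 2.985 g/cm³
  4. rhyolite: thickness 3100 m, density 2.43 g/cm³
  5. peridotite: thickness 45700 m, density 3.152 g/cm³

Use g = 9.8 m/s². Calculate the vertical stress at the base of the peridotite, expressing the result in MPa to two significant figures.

1600 MPa

dolomite: 2888 kg/m³ × 9.8 m/s² × 3210 m = 9.085×10^7 Pa = 90.85 MPa
coal seam: 1350 kg/m³ × 9.8 m/s² × 40 m = 5.292×10^5 Pa = 0.5292 MPa
basalt: 2985 kg/m³ × 9.8 m/s² × 520 m = 1.521×10^7 Pa = 15.21 MPa
rhyolite: 2430 kg/m³ × 9.8 m/s² × 3100 m = 7.382×10^7 Pa = 73.82 MPa
peridotite: 3152 kg/m³ × 9.8 m/s² × 45700 m = 1.412×10^9 Pa = 1412 MPa
Total = 90.85 + 0.5292 + 15.21 + 73.82 + 1412 = 1592.1 MPa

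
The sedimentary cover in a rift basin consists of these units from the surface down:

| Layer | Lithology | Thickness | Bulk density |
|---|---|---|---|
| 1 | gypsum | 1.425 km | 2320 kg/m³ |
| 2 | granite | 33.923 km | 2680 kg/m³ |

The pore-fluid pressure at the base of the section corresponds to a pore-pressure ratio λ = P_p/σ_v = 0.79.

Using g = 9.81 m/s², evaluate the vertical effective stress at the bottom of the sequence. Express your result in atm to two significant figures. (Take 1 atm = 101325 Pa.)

Overburden (lithostatic) stress σ_v:
gypsum: 2320 kg/m³ × 9.81 m/s² × 1425 m = 3.243×10^7 Pa = 32.43 MPa
granite: 2680 kg/m³ × 9.81 m/s² × 33923 m = 8.919×10^8 Pa = 891.9 MPa
Total = 32.43 + 891.9 = 924.29 MPa
Pore pressure P_p = λ·σ_v = 0.79 × 924.3 MPa = 730.2 MPa
Effective stress σ' = σ_v − P_p = 924.3 − 730.2 = 194.10 MPa = 1915.6 atm

1900 atm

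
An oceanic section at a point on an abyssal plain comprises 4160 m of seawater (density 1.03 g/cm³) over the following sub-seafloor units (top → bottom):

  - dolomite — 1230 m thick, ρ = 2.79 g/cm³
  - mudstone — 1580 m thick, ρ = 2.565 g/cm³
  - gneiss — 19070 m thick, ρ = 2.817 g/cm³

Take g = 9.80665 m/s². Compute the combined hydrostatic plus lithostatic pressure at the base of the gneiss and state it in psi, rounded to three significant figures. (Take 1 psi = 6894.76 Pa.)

93100 psi

seawater: 1030 kg/m³ × 9.80665 m/s² × 4160 m = 4.202×10^7 Pa = 6094 psi
dolomite: 2790 kg/m³ × 9.80665 m/s² × 1230 m = 3.365×10^7 Pa = 4881 psi
mudstone: 2565 kg/m³ × 9.80665 m/s² × 1580 m = 3.974×10^7 Pa = 5764 psi
gneiss: 2817 kg/m³ × 9.80665 m/s² × 19070 m = 5.268×10^8 Pa = 76408 psi
Total = 6094 + 4881 + 5764 + 76408 = 93148 psi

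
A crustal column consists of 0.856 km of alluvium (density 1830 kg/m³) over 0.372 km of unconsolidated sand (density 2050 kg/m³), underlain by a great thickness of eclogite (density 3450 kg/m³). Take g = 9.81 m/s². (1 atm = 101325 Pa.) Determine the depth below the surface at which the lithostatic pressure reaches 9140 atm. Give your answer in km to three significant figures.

27.9 km

Pressure at base of upper layers: 1830×9.81×856 + 2050×9.81×372 = 2.285×10^7 Pa = 225.5 atm
Remaining pressure to be supplied by eclogite: 9.261×10^8 − 2.285×10^7 = 9.033×10^8 Pa
Additional depth in eclogite = 9.033×10^8 Pa / (3450 kg/m³ × 9.81 m/s²) = 26689 m
Total depth = 1228 m + 26689 m = 27917 m
= 27.917 km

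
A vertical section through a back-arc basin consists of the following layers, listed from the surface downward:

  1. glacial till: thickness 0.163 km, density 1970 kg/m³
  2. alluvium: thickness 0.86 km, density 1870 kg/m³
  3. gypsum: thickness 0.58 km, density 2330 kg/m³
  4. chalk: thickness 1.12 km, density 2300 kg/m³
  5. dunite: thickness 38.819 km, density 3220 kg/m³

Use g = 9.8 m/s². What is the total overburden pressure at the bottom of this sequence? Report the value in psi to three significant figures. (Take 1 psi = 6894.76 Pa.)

glacial till: 1970 kg/m³ × 9.8 m/s² × 163 m = 3.147×10^6 Pa = 456.4 psi
alluvium: 1870 kg/m³ × 9.8 m/s² × 860 m = 1.576×10^7 Pa = 2286 psi
gypsum: 2330 kg/m³ × 9.8 m/s² × 580 m = 1.324×10^7 Pa = 1921 psi
chalk: 2300 kg/m³ × 9.8 m/s² × 1120 m = 2.524×10^7 Pa = 3661 psi
dunite: 3220 kg/m³ × 9.8 m/s² × 38819 m = 1.225×10^9 Pa = 1.777×10^5 psi
Total = 456.4 + 2286 + 1921 + 3661 + 1.777×10^5 = 1.8599×10^5 psi

186000 psi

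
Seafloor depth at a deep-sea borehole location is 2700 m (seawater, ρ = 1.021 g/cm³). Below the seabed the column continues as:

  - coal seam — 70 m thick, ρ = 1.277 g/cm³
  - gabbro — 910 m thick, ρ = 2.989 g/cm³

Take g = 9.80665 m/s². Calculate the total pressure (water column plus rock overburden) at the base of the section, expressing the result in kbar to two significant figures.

0.55 kbar

seawater: 1021 kg/m³ × 9.80665 m/s² × 2700 m = 2.703×10^7 Pa = 0.2703 kbar
coal seam: 1277 kg/m³ × 9.80665 m/s² × 70 m = 8.766×10^5 Pa = 8.766×10^-3 kbar
gabbro: 2989 kg/m³ × 9.80665 m/s² × 910 m = 2.667×10^7 Pa = 0.2667 kbar
Total = 0.2703 + 8.766×10^-3 + 0.2667 = 0.54585 kbar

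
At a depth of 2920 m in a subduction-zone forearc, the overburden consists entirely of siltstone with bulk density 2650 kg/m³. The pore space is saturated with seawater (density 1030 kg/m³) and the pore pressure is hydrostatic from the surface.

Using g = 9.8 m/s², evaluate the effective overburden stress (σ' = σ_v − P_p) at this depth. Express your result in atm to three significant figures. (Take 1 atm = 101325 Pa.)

458 atm

Overburden (lithostatic) stress σ_v:
siltstone: 2650 kg/m³ × 9.8 m/s² × 2920 m = 7.583×10^7 Pa = 75.83 MPa
Pore pressure P_p = 1030 kg/m³ × 9.8 m/s² × 2920 m = 2.947×10^7 Pa = 29.47 MPa
Effective stress σ' = σ_v − P_p = 75.83 − 29.47 = 46.358 MPa = 457.52 atm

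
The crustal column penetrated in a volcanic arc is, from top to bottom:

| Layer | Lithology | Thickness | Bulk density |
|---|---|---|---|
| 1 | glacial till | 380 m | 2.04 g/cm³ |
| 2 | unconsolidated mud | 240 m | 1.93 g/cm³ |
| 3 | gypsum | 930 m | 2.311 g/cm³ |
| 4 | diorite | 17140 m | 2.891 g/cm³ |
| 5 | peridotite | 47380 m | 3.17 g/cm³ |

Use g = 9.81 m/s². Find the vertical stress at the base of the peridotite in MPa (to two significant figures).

2000 MPa

glacial till: 2040 kg/m³ × 9.81 m/s² × 380 m = 7.605×10^6 Pa = 7.605 MPa
unconsolidated mud: 1930 kg/m³ × 9.81 m/s² × 240 m = 4.544×10^6 Pa = 4.544 MPa
gypsum: 2311 kg/m³ × 9.81 m/s² × 930 m = 2.108×10^7 Pa = 21.08 MPa
diorite: 2891 kg/m³ × 9.81 m/s² × 17140 m = 4.861×10^8 Pa = 486.1 MPa
peridotite: 3170 kg/m³ × 9.81 m/s² × 47380 m = 1.473×10^9 Pa = 1473 MPa
Total = 7.605 + 4.544 + 21.08 + 486.1 + 1473 = 1992.7 MPa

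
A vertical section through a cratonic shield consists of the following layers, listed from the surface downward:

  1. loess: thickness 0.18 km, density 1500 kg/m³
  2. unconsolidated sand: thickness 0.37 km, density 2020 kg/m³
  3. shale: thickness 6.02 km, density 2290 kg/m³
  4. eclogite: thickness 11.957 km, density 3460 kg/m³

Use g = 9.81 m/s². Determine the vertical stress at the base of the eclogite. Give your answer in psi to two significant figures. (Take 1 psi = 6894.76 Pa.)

80000 psi

loess: 1500 kg/m³ × 9.81 m/s² × 180 m = 2.649×10^6 Pa = 384.2 psi
unconsolidated sand: 2020 kg/m³ × 9.81 m/s² × 370 m = 7.332×10^6 Pa = 1063 psi
shale: 2290 kg/m³ × 9.81 m/s² × 6020 m = 1.352×10^8 Pa = 19615 psi
eclogite: 3460 kg/m³ × 9.81 m/s² × 11957 m = 4.059×10^8 Pa = 58864 psi
Total = 384.2 + 1063 + 19615 + 58864 = 79926 psi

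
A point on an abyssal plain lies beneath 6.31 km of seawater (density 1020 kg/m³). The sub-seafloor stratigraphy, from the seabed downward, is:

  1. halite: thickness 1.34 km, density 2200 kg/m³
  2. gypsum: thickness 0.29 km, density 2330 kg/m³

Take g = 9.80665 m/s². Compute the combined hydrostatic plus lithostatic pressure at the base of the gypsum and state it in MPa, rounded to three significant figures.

98.7 MPa

seawater: 1020 kg/m³ × 9.80665 m/s² × 6310 m = 6.312×10^7 Pa = 63.12 MPa
halite: 2200 kg/m³ × 9.80665 m/s² × 1340 m = 2.891×10^7 Pa = 28.91 MPa
gypsum: 2330 kg/m³ × 9.80665 m/s² × 290 m = 6.626×10^6 Pa = 6.626 MPa
Total = 63.12 + 28.91 + 6.626 = 98.654 MPa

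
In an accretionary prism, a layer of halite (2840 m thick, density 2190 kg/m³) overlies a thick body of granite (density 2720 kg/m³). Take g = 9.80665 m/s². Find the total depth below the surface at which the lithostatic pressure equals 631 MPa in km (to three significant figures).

24.2 km

Pressure at base of upper layers: 2190×9.80665×2840 = 6.099×10^7 Pa = 60.99 MPa
Remaining pressure to be supplied by granite: 6.310×10^8 − 6.099×10^7 = 5.700×10^8 Pa
Additional depth in granite = 5.700×10^8 Pa / (2720 kg/m³ × 9.80665 m/s²) = 21369 m
Total depth = 2840 m + 21369 m = 24209 m
= 24.209 km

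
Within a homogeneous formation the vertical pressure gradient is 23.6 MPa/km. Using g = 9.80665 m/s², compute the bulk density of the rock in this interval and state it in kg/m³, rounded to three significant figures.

ρ = (dP/dz)/g = 23.6 MPa/km / 9.80665 m/s² = 23600 Pa/m / 9.80665 m/s² = 2406.5 kg/m³

2410 kg/m³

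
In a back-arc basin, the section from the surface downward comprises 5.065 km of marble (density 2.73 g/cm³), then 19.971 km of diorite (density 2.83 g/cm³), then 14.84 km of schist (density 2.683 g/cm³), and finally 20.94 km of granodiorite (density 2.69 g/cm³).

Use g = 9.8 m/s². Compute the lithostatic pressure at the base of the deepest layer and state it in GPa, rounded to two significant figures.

1.6 GPa

marble: 2730 kg/m³ × 9.8 m/s² × 5065 m = 1.355×10^8 Pa = 0.1355 GPa
diorite: 2830 kg/m³ × 9.8 m/s² × 19971 m = 5.539×10^8 Pa = 0.5539 GPa
schist: 2683 kg/m³ × 9.8 m/s² × 14840 m = 3.902×10^8 Pa = 0.3902 GPa
granodiorite: 2690 kg/m³ × 9.8 m/s² × 20940 m = 5.520×10^8 Pa = 0.5520 GPa
Total = 0.1355 + 0.5539 + 0.3902 + 0.5520 = 1.6316 GPa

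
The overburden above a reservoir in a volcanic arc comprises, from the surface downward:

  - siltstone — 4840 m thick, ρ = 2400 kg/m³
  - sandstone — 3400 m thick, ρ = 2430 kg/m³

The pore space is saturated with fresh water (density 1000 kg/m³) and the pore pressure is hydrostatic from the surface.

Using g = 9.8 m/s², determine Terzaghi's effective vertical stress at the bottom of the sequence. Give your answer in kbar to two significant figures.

Overburden (lithostatic) stress σ_v:
siltstone: 2400 kg/m³ × 9.8 m/s² × 4840 m = 1.138×10^8 Pa = 113.8 MPa
sandstone: 2430 kg/m³ × 9.8 m/s² × 3400 m = 8.097×10^7 Pa = 80.97 MPa
Total = 113.8 + 80.97 = 194.80 MPa
Pore pressure P_p = 1000 kg/m³ × 9.8 m/s² × 8240 m = 8.075×10^7 Pa = 80.75 MPa
Effective stress σ' = σ_v − P_p = 194.8 − 80.75 = 114.05 MPa = 1.1405 kbar

1.1 kbar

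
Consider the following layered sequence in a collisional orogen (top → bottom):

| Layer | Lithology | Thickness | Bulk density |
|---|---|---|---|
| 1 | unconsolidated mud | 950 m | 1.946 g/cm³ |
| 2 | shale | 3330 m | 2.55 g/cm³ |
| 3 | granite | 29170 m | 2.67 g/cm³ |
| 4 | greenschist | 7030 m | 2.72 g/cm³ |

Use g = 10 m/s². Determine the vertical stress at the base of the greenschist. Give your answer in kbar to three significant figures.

unconsolidated mud: 1946 kg/m³ × 10 m/s² × 950 m = 1.849×10^7 Pa = 0.1849 kbar
shale: 2550 kg/m³ × 10 m/s² × 3330 m = 8.492×10^7 Pa = 0.8491 kbar
granite: 2670 kg/m³ × 10 m/s² × 29170 m = 7.788×10^8 Pa = 7.788 kbar
greenschist: 2720 kg/m³ × 10 m/s² × 7030 m = 1.912×10^8 Pa = 1.912 kbar
Total = 0.1849 + 0.8491 + 7.788 + 1.912 = 10.735 kbar

10.7 kbar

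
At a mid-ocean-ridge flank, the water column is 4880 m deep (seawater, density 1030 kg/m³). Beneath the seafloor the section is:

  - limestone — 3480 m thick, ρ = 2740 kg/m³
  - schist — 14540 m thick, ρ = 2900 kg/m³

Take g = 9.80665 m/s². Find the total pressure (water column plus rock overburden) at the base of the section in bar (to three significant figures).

5560 bar

seawater: 1030 kg/m³ × 9.80665 m/s² × 4880 m = 4.929×10^7 Pa = 492.9 bar
limestone: 2740 kg/m³ × 9.80665 m/s² × 3480 m = 9.351×10^7 Pa = 935.1 bar
schist: 2900 kg/m³ × 9.80665 m/s² × 14540 m = 4.135×10^8 Pa = 4135 bar
Total = 492.9 + 935.1 + 4135 = 5563.1 bar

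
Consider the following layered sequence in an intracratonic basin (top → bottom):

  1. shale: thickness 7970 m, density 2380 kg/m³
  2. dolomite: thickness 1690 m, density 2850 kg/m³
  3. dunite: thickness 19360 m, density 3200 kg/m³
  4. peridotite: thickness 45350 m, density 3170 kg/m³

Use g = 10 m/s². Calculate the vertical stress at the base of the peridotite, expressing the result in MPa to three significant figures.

2290 MPa

shale: 2380 kg/m³ × 10 m/s² × 7970 m = 1.897×10^8 Pa = 189.7 MPa
dolomite: 2850 kg/m³ × 10 m/s² × 1690 m = 4.816×10^7 Pa = 48.16 MPa
dunite: 3200 kg/m³ × 10 m/s² × 19360 m = 6.195×10^8 Pa = 619.5 MPa
peridotite: 3170 kg/m³ × 10 m/s² × 45350 m = 1.438×10^9 Pa = 1438 MPa
Total = 189.7 + 48.16 + 619.5 + 1438 = 2295.0 MPa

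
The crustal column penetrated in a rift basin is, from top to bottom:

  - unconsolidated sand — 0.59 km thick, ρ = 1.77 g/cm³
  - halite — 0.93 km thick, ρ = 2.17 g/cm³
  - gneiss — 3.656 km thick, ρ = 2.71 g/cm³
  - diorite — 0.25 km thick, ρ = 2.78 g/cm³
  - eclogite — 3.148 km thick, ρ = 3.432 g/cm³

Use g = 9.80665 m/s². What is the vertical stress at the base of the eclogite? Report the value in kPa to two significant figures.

240000 kPa

unconsolidated sand: 1770 kg/m³ × 9.80665 m/s² × 590 m = 1.024×10^7 Pa = 10241 kPa
halite: 2170 kg/m³ × 9.80665 m/s² × 930 m = 1.979×10^7 Pa = 19791 kPa
gneiss: 2710 kg/m³ × 9.80665 m/s² × 3656 m = 9.716×10^7 Pa = 97162 kPa
diorite: 2780 kg/m³ × 9.80665 m/s² × 250 m = 6.816×10^6 Pa = 6816 kPa
eclogite: 3432 kg/m³ × 9.80665 m/s² × 3148 m = 1.060×10^8 Pa = 1.060×10^5 kPa
Total = 10241 + 19791 + 97162 + 6816 + 1.060×10^5 = 2.3996×10^5 kPa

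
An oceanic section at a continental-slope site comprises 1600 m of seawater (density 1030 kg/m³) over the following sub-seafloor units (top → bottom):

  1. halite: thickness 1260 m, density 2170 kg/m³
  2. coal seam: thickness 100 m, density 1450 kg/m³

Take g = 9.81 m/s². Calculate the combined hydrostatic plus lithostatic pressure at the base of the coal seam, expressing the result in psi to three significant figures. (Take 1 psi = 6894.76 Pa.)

seawater: 1030 kg/m³ × 9.81 m/s² × 1600 m = 1.617×10^7 Pa = 2345 psi
halite: 2170 kg/m³ × 9.81 m/s² × 1260 m = 2.682×10^7 Pa = 3890 psi
coal seam: 1450 kg/m³ × 9.81 m/s² × 100 m = 1.422×10^6 Pa = 206.3 psi
Total = 2345 + 3890 + 206.3 = 6441.4 psi

6440 psi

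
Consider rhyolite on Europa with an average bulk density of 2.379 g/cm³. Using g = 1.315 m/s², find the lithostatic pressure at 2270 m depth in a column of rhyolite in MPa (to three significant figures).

7.10 MPa

rhyolite: 2379 kg/m³ × 1.315 m/s² × 2270 m = 7.101×10^6 Pa = 7.101 MPa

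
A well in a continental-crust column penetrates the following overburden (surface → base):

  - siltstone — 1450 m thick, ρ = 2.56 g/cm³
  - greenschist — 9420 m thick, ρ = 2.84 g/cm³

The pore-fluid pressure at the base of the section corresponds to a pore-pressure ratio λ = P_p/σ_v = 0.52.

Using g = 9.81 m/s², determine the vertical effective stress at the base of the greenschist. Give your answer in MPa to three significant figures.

143 MPa

Overburden (lithostatic) stress σ_v:
siltstone: 2560 kg/m³ × 9.81 m/s² × 1450 m = 3.641×10^7 Pa = 36.41 MPa
greenschist: 2840 kg/m³ × 9.81 m/s² × 9420 m = 2.624×10^8 Pa = 262.4 MPa
Total = 36.41 + 262.4 = 298.86 MPa
Pore pressure P_p = λ·σ_v = 0.52 × 298.9 MPa = 155.4 MPa
Effective stress σ' = σ_v − P_p = 298.9 − 155.4 = 143.45 MPa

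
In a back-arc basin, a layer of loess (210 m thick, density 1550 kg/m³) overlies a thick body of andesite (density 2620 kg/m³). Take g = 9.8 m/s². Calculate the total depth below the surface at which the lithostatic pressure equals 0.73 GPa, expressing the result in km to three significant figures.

Pressure at base of upper layers: 1550×9.8×210 = 3.190×10^6 Pa = 3.190×10^-3 GPa
Remaining pressure to be supplied by andesite: 7.300×10^8 − 3.190×10^6 = 7.268×10^8 Pa
Additional depth in andesite = 7.268×10^8 Pa / (2620 kg/m³ × 9.8 m/s²) = 28307 m
Total depth = 210 m + 28307 m = 28517 m
= 28.517 km

28.5 km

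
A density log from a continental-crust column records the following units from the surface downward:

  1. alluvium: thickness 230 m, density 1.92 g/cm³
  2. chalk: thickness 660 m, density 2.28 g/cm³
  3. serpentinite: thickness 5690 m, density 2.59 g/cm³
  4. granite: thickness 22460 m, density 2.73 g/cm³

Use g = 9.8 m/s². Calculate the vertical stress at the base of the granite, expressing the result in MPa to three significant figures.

alluvium: 1920 kg/m³ × 9.8 m/s² × 230 m = 4.328×10^6 Pa = 4.328 MPa
chalk: 2280 kg/m³ × 9.8 m/s² × 660 m = 1.475×10^7 Pa = 14.75 MPa
serpentinite: 2590 kg/m³ × 9.8 m/s² × 5690 m = 1.444×10^8 Pa = 144.4 MPa
granite: 2730 kg/m³ × 9.8 m/s² × 22460 m = 6.009×10^8 Pa = 600.9 MPa
Total = 4.328 + 14.75 + 144.4 + 600.9 = 764.39 MPa

764 MPa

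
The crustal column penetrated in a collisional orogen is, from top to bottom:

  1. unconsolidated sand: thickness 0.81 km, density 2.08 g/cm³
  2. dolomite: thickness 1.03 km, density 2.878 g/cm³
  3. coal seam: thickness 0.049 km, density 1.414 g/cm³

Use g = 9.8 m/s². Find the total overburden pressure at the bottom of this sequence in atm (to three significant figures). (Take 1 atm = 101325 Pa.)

456 atm

unconsolidated sand: 2080 kg/m³ × 9.8 m/s² × 810 m = 1.651×10^7 Pa = 163.0 atm
dolomite: 2878 kg/m³ × 9.8 m/s² × 1030 m = 2.905×10^7 Pa = 286.7 atm
coal seam: 1414 kg/m³ × 9.8 m/s² × 49 m = 6.790×10^5 Pa = 6.701 atm
Total = 163.0 + 286.7 + 6.701 = 456.36 atm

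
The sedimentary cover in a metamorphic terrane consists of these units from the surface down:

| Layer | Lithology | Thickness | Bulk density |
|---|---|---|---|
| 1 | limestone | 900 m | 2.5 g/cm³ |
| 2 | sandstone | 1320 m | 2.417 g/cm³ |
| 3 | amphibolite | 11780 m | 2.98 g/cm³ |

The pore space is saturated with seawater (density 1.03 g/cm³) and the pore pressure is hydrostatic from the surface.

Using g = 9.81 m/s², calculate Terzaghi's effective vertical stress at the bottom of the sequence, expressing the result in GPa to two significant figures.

0.26 GPa

Overburden (lithostatic) stress σ_v:
limestone: 2500 kg/m³ × 9.81 m/s² × 900 m = 2.207×10^7 Pa = 22.07 MPa
sandstone: 2417 kg/m³ × 9.81 m/s² × 1320 m = 3.130×10^7 Pa = 31.30 MPa
amphibolite: 2980 kg/m³ × 9.81 m/s² × 11780 m = 3.444×10^8 Pa = 344.4 MPa
Total = 22.07 + 31.30 + 344.4 = 397.74 MPa
Pore pressure P_p = 1030 kg/m³ × 9.81 m/s² × 14000 m = 1.415×10^8 Pa = 141.5 MPa
Effective stress σ' = σ_v − P_p = 397.7 − 141.5 = 256.28 MPa = 0.25628 GPa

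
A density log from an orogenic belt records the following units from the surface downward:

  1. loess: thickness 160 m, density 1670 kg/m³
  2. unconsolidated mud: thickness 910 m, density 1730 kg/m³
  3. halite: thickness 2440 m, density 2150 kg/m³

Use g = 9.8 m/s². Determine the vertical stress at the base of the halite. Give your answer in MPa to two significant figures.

69 MPa

loess: 1670 kg/m³ × 9.8 m/s² × 160 m = 2.619×10^6 Pa = 2.619 MPa
unconsolidated mud: 1730 kg/m³ × 9.8 m/s² × 910 m = 1.543×10^7 Pa = 15.43 MPa
halite: 2150 kg/m³ × 9.8 m/s² × 2440 m = 5.141×10^7 Pa = 51.41 MPa
Total = 2.619 + 15.43 + 51.41 = 69.458 MPa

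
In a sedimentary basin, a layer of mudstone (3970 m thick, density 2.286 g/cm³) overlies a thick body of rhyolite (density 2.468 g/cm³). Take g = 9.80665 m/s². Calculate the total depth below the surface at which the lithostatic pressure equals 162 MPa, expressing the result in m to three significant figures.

Pressure at base of upper layers: 2286×9.80665×3970 = 8.900×10^7 Pa = 89.00 MPa
Remaining pressure to be supplied by rhyolite: 1.620×10^8 − 8.900×10^7 = 7.300×10^7 Pa
Additional depth in rhyolite = 7.300×10^7 Pa / (2468 kg/m³ × 9.80665 m/s²) = 3016.2 m
Total depth = 3970 m + 3016.2 m = 6986.2 m

6990 m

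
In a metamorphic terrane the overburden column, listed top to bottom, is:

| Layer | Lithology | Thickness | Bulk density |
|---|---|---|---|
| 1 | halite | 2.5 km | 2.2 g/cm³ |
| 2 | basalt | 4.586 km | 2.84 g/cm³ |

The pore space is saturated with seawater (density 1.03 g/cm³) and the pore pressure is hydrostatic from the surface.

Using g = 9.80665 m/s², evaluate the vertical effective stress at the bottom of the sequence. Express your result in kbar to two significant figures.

1.1 kbar

Overburden (lithostatic) stress σ_v:
halite: 2200 kg/m³ × 9.80665 m/s² × 2500 m = 5.394×10^7 Pa = 53.94 MPa
basalt: 2840 kg/m³ × 9.80665 m/s² × 4586 m = 1.277×10^8 Pa = 127.7 MPa
Total = 53.94 + 127.7 = 181.66 MPa
Pore pressure P_p = 1030 kg/m³ × 9.80665 m/s² × 7086 m = 7.157×10^7 Pa = 71.57 MPa
Effective stress σ' = σ_v − P_p = 181.7 − 71.57 = 110.09 MPa = 1.1009 kbar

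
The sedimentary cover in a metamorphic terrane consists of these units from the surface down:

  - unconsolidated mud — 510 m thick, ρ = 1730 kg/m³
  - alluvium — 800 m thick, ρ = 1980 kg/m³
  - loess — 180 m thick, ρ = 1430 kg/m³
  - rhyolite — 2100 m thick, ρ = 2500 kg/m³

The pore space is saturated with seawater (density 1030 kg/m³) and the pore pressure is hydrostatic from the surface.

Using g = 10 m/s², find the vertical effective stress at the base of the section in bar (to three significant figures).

Overburden (lithostatic) stress σ_v:
unconsolidated mud: 1730 kg/m³ × 10 m/s² × 510 m = 8.823×10^6 Pa = 8.823 MPa
alluvium: 1980 kg/m³ × 10 m/s² × 800 m = 1.584×10^7 Pa = 15.84 MPa
loess: 1430 kg/m³ × 10 m/s² × 180 m = 2.574×10^6 Pa = 2.574 MPa
rhyolite: 2500 kg/m³ × 10 m/s² × 2100 m = 5.250×10^7 Pa = 52.50 MPa
Total = 8.823 + 15.84 + 2.574 + 52.50 = 79.737 MPa
Pore pressure P_p = 1030 kg/m³ × 10 m/s² × 3590 m = 3.698×10^7 Pa = 36.98 MPa
Effective stress σ' = σ_v − P_p = 79.74 − 36.98 = 42.760 MPa = 427.60 bar

428 bar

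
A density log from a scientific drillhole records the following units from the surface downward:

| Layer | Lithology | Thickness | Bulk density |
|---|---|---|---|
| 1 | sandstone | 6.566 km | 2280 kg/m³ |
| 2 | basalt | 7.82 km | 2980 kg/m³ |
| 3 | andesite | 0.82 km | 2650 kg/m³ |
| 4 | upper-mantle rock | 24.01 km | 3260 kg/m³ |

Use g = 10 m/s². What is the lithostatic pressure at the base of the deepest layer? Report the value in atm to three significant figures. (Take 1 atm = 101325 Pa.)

sandstone: 2280 kg/m³ × 10 m/s² × 6566 m = 1.497×10^8 Pa = 1477 atm
basalt: 2980 kg/m³ × 10 m/s² × 7820 m = 2.330×10^8 Pa = 2300 atm
andesite: 2650 kg/m³ × 10 m/s² × 820 m = 2.173×10^7 Pa = 214.5 atm
upper-mantle rock: 3260 kg/m³ × 10 m/s² × 24010 m = 7.827×10^8 Pa = 7725 atm
Total = 1477 + 2300 + 214.5 + 7725 = 11717 atm

11700 atm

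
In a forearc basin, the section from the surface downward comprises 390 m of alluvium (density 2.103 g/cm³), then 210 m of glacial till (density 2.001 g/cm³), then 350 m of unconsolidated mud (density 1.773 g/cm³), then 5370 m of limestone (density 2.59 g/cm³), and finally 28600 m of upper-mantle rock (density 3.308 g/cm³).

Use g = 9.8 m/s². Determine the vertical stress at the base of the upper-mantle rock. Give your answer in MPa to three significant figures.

alluvium: 2103 kg/m³ × 9.8 m/s² × 390 m = 8.038×10^6 Pa = 8.038 MPa
glacial till: 2001 kg/m³ × 9.8 m/s² × 210 m = 4.118×10^6 Pa = 4.118 MPa
unconsolidated mud: 1773 kg/m³ × 9.8 m/s² × 350 m = 6.081×10^6 Pa = 6.081 MPa
limestone: 2590 kg/m³ × 9.8 m/s² × 5370 m = 1.363×10^8 Pa = 136.3 MPa
upper-mantle rock: 3308 kg/m³ × 9.8 m/s² × 28600 m = 9.272×10^8 Pa = 927.2 MPa
Total = 8.038 + 4.118 + 6.081 + 136.3 + 927.2 = 1081.7 MPa

1080 MPa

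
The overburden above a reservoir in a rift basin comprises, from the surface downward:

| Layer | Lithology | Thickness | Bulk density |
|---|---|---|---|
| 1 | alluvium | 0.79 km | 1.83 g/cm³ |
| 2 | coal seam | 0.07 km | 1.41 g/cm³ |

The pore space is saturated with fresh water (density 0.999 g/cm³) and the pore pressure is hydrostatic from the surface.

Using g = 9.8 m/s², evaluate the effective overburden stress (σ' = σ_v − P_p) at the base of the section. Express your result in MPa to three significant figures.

6.72 MPa

Overburden (lithostatic) stress σ_v:
alluvium: 1830 kg/m³ × 9.8 m/s² × 790 m = 1.417×10^7 Pa = 14.17 MPa
coal seam: 1410 kg/m³ × 9.8 m/s² × 70 m = 9.673×10^5 Pa = 0.9673 MPa
Total = 14.17 + 0.9673 = 15.135 MPa
Pore pressure P_p = 999 kg/m³ × 9.8 m/s² × 860 m = 8.420×10^6 Pa = 8.420 MPa
Effective stress σ' = σ_v − P_p = 15.14 − 8.420 = 6.7155 MPa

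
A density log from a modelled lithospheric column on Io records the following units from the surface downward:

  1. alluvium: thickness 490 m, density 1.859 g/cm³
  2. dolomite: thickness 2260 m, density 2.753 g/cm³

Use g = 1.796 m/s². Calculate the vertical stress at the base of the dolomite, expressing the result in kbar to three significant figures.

alluvium: 1859 kg/m³ × 1.796 m/s² × 490 m = 1.636×10^6 Pa = 0.01636 kbar
dolomite: 2753 kg/m³ × 1.796 m/s² × 2260 m = 1.117×10^7 Pa = 0.1117 kbar
Total = 0.01636 + 0.1117 = 0.12810 kbar

0.128 kbar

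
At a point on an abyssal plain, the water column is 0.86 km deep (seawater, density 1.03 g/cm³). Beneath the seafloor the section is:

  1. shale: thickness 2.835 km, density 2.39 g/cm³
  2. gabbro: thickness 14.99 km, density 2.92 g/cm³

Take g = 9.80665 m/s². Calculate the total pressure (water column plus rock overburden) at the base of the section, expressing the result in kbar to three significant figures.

seawater: 1030 kg/m³ × 9.80665 m/s² × 860 m = 8.687×10^6 Pa = 0.08687 kbar
shale: 2390 kg/m³ × 9.80665 m/s² × 2835 m = 6.645×10^7 Pa = 0.6645 kbar
gabbro: 2920 kg/m³ × 9.80665 m/s² × 14990 m = 4.292×10^8 Pa = 4.292 kbar
Total = 0.08687 + 0.6645 + 4.292 = 5.0438 kbar

5.04 kbar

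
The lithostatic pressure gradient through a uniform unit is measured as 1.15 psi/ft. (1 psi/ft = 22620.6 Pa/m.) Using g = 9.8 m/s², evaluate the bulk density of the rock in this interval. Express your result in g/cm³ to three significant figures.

ρ = (dP/dz)/g = 1.15 psi/ft / 9.8 m/s² = 26014 Pa/m / 9.8 m/s² = 2654.5 kg/m³
= 2.654 g/cm³

2.65 g/cm³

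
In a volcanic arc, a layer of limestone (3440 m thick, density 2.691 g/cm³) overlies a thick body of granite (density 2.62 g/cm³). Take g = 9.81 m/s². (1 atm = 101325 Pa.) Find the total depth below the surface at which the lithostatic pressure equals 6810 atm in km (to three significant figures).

26.8 km

Pressure at base of upper layers: 2691×9.81×3440 = 9.081×10^7 Pa = 896.2 atm
Remaining pressure to be supplied by granite: 6.900×10^8 − 9.081×10^7 = 5.992×10^8 Pa
Additional depth in granite = 5.992×10^8 Pa / (2620 kg/m³ × 9.81 m/s²) = 23314 m
Total depth = 3440 m + 23314 m = 26754 m
= 26.754 km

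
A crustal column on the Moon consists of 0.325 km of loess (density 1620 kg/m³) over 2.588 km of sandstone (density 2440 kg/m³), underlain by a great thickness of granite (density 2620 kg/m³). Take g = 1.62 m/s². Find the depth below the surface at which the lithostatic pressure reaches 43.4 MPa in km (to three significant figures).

Pressure at base of upper layers: 1620×1.62×325 + 2440×1.62×2588 = 1.108×10^7 Pa = 11.08 MPa
Remaining pressure to be supplied by granite: 4.340×10^7 − 1.108×10^7 = 3.232×10^7 Pa
Additional depth in granite = 3.232×10^7 Pa / (2620 kg/m³ × 1.62 m/s²) = 7614.1 m
Total depth = 2913 m + 7614.1 m = 10527 m
= 10.527 km

10.5 km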